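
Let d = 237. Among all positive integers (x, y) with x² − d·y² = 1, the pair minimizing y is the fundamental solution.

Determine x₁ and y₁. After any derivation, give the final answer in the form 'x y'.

√237 → a₀=15, period (2,1,1,7,10,7,1,1,2,30); ℓ=10 even so k=9
i=0: a=15 ⇒ p=15, q=1
i=1: a=2 ⇒ p=31, q=2
i=2: a=1 ⇒ p=46, q=3
i=3: a=1 ⇒ p=77, q=5
i=4: a=7 ⇒ p=585, q=38
i=5: a=10 ⇒ p=5927, q=385
i=6: a=7 ⇒ p=42074, q=2733
…
i=8: a=1 ⇒ p=90075, q=5851
i=9: a=2 ⇒ p=228151, q=14820
fundamental: x₁=228151, y₁=14820  (since 52052878801 − 237·219632400 = 1)

228151 14820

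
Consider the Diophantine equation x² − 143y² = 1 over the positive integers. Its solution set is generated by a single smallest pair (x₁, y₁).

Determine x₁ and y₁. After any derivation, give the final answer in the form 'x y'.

12 1

[11; 1,22] for √143; ℓ=2 ⇒ convergent index 1
k=0  a_k=11  p_k/q_k = 11/1
k=1  a_k=1  p_k/q_k = 12/1
→ (12, 1).  Check: 12²=144, 143·1²=143, difference 1.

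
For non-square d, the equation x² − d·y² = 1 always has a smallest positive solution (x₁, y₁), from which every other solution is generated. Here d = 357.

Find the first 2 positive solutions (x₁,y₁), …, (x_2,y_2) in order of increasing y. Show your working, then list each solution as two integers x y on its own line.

3401 180
23133601 1224360

√357 → a₀=18, period (1,8,2,8,1,36); ℓ=6 even so k=5
i=0: a=18 ⇒ p=18, q=1
i=1: a=1 ⇒ p=19, q=1
i=2: a=8 ⇒ p=170, q=9
i=3: a=2 ⇒ p=359, q=19
i=4: a=8 ⇒ p=3042, q=161
i=5: a=1 ⇒ p=3401, q=180
→ (3401, 180).  Check: 3401²=11566801, 357·180²=11566800, difference 1.
(3401+180√357)^2 = 23133601 + 1224360√357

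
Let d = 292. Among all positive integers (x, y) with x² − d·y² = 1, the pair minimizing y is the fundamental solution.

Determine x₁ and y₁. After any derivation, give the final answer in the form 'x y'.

2281249 133500

d=292: √d = [17; 11,2,1,3,8,3,1,2,11,34] (ℓ=10, even), read p_9/q_9
i=0: a=17 ⇒ p=17, q=1
i=1: a=11 ⇒ p=188, q=11
i=2: a=2 ⇒ p=393, q=23
…
i=4: a=3 ⇒ p=2136, q=125
…
i=8: a=2 ⇒ p=200767, q=11749
i=9: a=11 ⇒ p=2281249, q=133500
fundamental: x₁=2281249, y₁=133500  (since 5204097000001 − 292·17822250000 = 1)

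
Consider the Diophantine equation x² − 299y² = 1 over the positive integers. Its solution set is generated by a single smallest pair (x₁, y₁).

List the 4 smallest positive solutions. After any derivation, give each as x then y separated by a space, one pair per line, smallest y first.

415 24
344449 19920
285892255 16533576
237290227201 13722848160

[17; 3,2,3,34] for √299; ℓ=4 ⇒ convergent index 3
step 0: (17, 1)  from 17·(1,0) + (0,1)
step 1: (52, 3)  from 3·(17,1) + (1,0)
step 2: (121, 7)  from 2·(52,3) + (17,1)
step 3: (415, 24)  from 3·(121,7) + (52,3)
→ (415, 24).  Check: 415²=172225, 299·24²=172224, difference 1.
(415+24√299)^2 = 344449 + 19920√299
(415+24√299)^3 = 285892255 + 16533576√299
(415+24√299)^4 = 237290227201 + 13722848160√299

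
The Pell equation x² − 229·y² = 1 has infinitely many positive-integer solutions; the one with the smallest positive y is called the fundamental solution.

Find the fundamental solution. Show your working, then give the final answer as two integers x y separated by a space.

√229 = [15; 7,1,1,7,30, …], period ℓ=5 (odd) → k=9
a_0=15:  p_0=15·1+0=15,  q_0=15·0+1=1
a_1=7:  p_1=7·15+1=106,  q_1=7·1+0=7
…
a_6=7:  p_6=7·51527+1710=362399,  q_6=7·3405+113=23948
…
a_8=1:  p_8=1·413926+362399=776325,  q_8=1·27353+23948=51301
a_9=7:  p_9=7·776325+413926=5848201,  q_9=7·51301+27353=386460
fundamental: x₁=5848201, y₁=386460  (since 34201454936401 − 229·149351331600 = 1)

5848201 386460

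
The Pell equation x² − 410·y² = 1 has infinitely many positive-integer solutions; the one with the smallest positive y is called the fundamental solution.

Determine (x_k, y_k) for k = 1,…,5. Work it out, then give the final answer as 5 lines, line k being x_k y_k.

81 4
13121 648
2125521 104972
344321281 17004816
55777922001 2754675220

√410 = [20; 4,40, …], period ℓ=2 (even) → k=1
step 0: (20, 1)  from 20·(1,0) + (0,1)
step 1: (81, 4)  from 4·(20,1) + (1,0)
→ (81, 4).  Check: 81²=6561, 410·4²=6560, difference 1.
(81+4√410)^2 = 13121 + 648√410
(81+4√410)^3 = 2125521 + 104972√410
(81+4√410)^4 = 344321281 + 17004816√410
(81+4√410)^5 = 55777922001 + 2754675220√410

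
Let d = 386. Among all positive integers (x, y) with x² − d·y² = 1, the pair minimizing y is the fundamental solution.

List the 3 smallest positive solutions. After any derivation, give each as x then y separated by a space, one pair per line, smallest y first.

111555 5678
24889036049 1266818580
5552992832780835 282639893378122

[19; 1,1,1,4,1,18,1,4,1,1,1,38] for √386; ℓ=12 ⇒ convergent index 11
a_0=19:  p_0=19·1+0=19,  q_0=19·0+1=1
…
a_2=1:  p_2=1·20+19=39,  q_2=1·1+1=2
…
a_4=4:  p_4=4·59+39=275,  q_4=4·3+2=14
…
a_7=1:  p_7=1·6287+334=6621,  q_7=1·320+17=337
…
a_10=1:  p_10=1·39392+32771=72163,  q_10=1·2005+1668=3673
a_11=1:  p_11=1·72163+39392=111555,  q_11=1·3673+2005=5678
(x₁, y₁) = (111555, 5678);  111555² − 386·5678² = 1 ✓
k=2:  x_2 = 111555·111555+386·5678·5678 = 24889036049,  y_2 = 111555·5678+5678·111555 = 1266818580
k=3:  x_3 = 111555·24889036049+386·5678·1266818580 = 5552992832780835,  y_3 = 111555·1266818580+5678·24889036049 = 282639893378122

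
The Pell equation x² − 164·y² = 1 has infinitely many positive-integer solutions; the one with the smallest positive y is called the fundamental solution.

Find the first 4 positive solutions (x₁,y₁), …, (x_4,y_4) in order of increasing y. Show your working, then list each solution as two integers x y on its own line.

[12; 1,4,6,4,1,24] for √164; ℓ=6 ⇒ convergent index 5
k=0  a_k=12  p_k/q_k = 12/1
…
k=2  a_k=4  p_k/q_k = 64/5
k=3  a_k=6  p_k/q_k = 397/31
k=4  a_k=4  p_k/q_k = 1652/129
k=5  a_k=1  p_k/q_k = 2049/160
→ (2049, 160).  Check: 2049²=4198401, 164·160²=4198400, difference 1.
n=2: (2049,160)∘(2049,160) = (2049·2049+164·160·160, 2049·160+160·2049) = (8396801,655680)
n=3: (8396801,655680)∘(2049,160) = (2049·8396801+164·160·655680, 2049·655680+160·8396801) = (34410088449,2686976480)
n=4: (34410088449,2686976480)∘(2049,160) = (2049·34410088449+164·160·2686976480, 2049·2686976480+160·34410088449) = (141012534067201,11011228959360)

2049 160
8396801 655680
34410088449 2686976480
141012534067201 11011228959360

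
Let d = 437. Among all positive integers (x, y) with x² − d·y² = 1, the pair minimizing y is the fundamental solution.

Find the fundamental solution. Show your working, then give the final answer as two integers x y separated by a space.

4599 220

√437 → a₀=20, period (1,9,2,9,1,40); ℓ=6 even so k=5
step 0: (20, 1)  from 20·(1,0) + (0,1)
…
step 3: (439, 21)  from 2·(209,10) + (21,1)
step 4: (4160, 199)  from 9·(439,21) + (209,10)
step 5: (4599, 220)  from 1·(4160,199) + (439,21)
(x₁, y₁) = (4599, 220);  4599² − 437·220² = 1 ✓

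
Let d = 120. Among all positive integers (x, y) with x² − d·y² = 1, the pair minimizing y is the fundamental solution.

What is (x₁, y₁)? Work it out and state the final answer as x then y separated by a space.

11 1

d=120: √d = [10; 1,20] (ℓ=2, even), read p_1/q_1
step 0: (10, 1)  from 10·(1,0) + (0,1)
step 1: (11, 1)  from 1·(10,1) + (1,0)
(x₁, y₁) = (11, 1);  11² − 120·1² = 1 ✓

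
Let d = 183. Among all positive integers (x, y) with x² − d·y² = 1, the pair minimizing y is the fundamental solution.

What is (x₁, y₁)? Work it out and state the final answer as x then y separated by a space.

487 36

d=183: √d = [13; 1,1,8,1,1,26] (ℓ=6, even), read p_5/q_5
step 0: (13, 1)  from 13·(1,0) + (0,1)
…
step 2: (27, 2)  from 1·(14,1) + (13,1)
step 3: (230, 17)  from 8·(27,2) + (14,1)
step 4: (257, 19)  from 1·(230,17) + (27,2)
step 5: (487, 36)  from 1·(257,19) + (230,17)
fundamental: x₁=487, y₁=36  (since 237169 − 183·1296 = 1)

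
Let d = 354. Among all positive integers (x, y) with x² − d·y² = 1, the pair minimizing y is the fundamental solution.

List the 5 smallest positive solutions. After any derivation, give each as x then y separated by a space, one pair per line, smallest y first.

258065 13716
133195088449 7079239080
68745981000924305 3653807666346684
35481863173873866451201 1885839750824434773840
18313254039862772710457447825 973338470589361712155692516

[18; 1,4,2,2,18,2,2,4,1,36] for √354; ℓ=10 ⇒ convergent index 9
k=0  a_k=18  p_k/q_k = 18/1
k=1  a_k=1  p_k/q_k = 19/1
k=2  a_k=4  p_k/q_k = 94/5
…
k=5  a_k=18  p_k/q_k = 9351/497
…
k=7  a_k=2  p_k/q_k = 47771/2539
k=8  a_k=4  p_k/q_k = 210294/11177
k=9  a_k=1  p_k/q_k = 258065/13716
fundamental: x₁=258065, y₁=13716  (since 66597544225 − 354·188128656 = 1)
n=2: (258065,13716)∘(258065,13716) = (258065·258065+354·13716·13716, 258065·13716+13716·258065) = (133195088449,7079239080)
n=3: (133195088449,7079239080)∘(258065,13716) = (258065·133195088449+354·13716·7079239080, 258065·7079239080+13716·133195088449) = (68745981000924305,3653807666346684)
n=4: (68745981000924305,3653807666346684)∘(258065,13716) = (258065·68745981000924305+354·13716·3653807666346684, 258065·3653807666346684+13716·68745981000924305) = (35481863173873866451201,1885839750824434773840)
n=5: (35481863173873866451201,1885839750824434773840)∘(258065,13716) = (258065·35481863173873866451201+354·13716·1885839750824434773840, 258065·1885839750824434773840+13716·35481863173873866451201) = (18313254039862772710457447825,973338470589361712155692516)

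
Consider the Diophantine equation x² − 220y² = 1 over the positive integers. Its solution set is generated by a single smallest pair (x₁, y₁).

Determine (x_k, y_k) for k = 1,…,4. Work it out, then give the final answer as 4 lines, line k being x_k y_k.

√220 → a₀=14, period (1,4,1,28); ℓ=4 even so k=3
a_0=14:  p_0=14·1+0=14,  q_0=14·0+1=1
…
a_2=4:  p_2=4·15+14=74,  q_2=4·1+1=5
a_3=1:  p_3=1·74+15=89,  q_3=1·5+1=6
fundamental: x₁=89, y₁=6  (since 7921 − 220·36 = 1)
n=2: (89,6)∘(89,6) = (89·89+220·6·6, 89·6+6·89) = (15841,1068)
n=3: (15841,1068)∘(89,6) = (89·15841+220·6·1068, 89·1068+6·15841) = (2819609,190098)
n=4: (2819609,190098)∘(89,6) = (89·2819609+220·6·190098, 89·190098+6·2819609) = (501874561,33836376)

89 6
15841 1068
2819609 190098
501874561 33836376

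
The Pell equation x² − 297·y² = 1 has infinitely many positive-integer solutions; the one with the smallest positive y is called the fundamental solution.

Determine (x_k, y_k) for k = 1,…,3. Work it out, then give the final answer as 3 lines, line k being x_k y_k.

48599 2820
4723725601 274098360
459136680917399 26641812392460

[17; 4,3,1,1,2,1,1,3,4,34] for √297; ℓ=10 ⇒ convergent index 9
i=0: a=17 ⇒ p=17, q=1
i=1: a=4 ⇒ p=69, q=4
…
i=3: a=1 ⇒ p=293, q=17
i=4: a=1 ⇒ p=517, q=30
i=5: a=2 ⇒ p=1327, q=77
i=6: a=1 ⇒ p=1844, q=107
…
i=8: a=3 ⇒ p=11357, q=659
i=9: a=4 ⇒ p=48599, q=2820
→ (48599, 2820).  Check: 48599²=2361862801, 297·2820²=2361862800, difference 1.
n=2: (48599,2820)∘(48599,2820) = (48599·48599+297·2820·2820, 48599·2820+2820·48599) = (4723725601,274098360)
n=3: (4723725601,274098360)∘(48599,2820) = (48599·4723725601+297·2820·274098360, 48599·274098360+2820·4723725601) = (459136680917399,26641812392460)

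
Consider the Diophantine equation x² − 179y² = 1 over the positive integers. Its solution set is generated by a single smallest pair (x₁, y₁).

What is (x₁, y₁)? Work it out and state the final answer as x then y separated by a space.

d=179: √d = [13; 2,1,1,1,3,…,1,2,26] (ℓ=14, even), read p_13/q_13
step 0: (13, 1)  from 13·(1,0) + (0,1)
step 1: (27, 2)  from 2·(13,1) + (1,0)
step 2: (40, 3)  from 1·(27,2) + (13,1)
step 3: (67, 5)  from 1·(40,3) + (27,2)
…
step 7: (26999, 2018)  from 13·(2047,153) + (388,29)
step 8: (137042, 10243)  from 5·(26999,2018) + (2047,153)
step 9: (438125, 32747)  from 3·(137042,10243) + (26999,2018)
step 10: (575167, 42990)  from 1·(438125,32747) + (137042,10243)
step 11: (1013292, 75737)  from 1·(575167,42990) + (438125,32747)
step 12: (1588459, 118727)  from 1·(1013292,75737) + (575167,42990)
step 13: (4190210, 313191)  from 2·(1588459,118727) + (1013292,75737)
→ (4190210, 313191).  Check: 4190210²=17557859844100, 179·313191²=17557859844099, difference 1.

4190210 313191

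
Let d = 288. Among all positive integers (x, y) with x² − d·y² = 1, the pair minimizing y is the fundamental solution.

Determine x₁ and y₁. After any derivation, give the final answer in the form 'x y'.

17 1

√288 = [16; 1,32, …], period ℓ=2 (even) → k=1
a_0=16:  p_0=16·1+0=16,  q_0=16·0+1=1
a_1=1:  p_1=1·16+1=17,  q_1=1·1+0=1
→ (17, 1).  Check: 17²=289, 288·1²=288, difference 1.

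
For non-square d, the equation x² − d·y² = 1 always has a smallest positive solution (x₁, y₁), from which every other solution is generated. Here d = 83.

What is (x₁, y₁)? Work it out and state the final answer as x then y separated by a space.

d=83: √d = [9; 9,18] (ℓ=2, even), read p_1/q_1
i=0: a=9 ⇒ p=9, q=1
i=1: a=9 ⇒ p=82, q=9
→ (82, 9).  Check: 82²=6724, 83·9²=6723, difference 1.

82 9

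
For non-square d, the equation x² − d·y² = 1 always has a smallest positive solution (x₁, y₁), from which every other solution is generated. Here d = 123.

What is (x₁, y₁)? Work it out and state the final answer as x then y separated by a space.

[11; 11,22] for √123; ℓ=2 ⇒ convergent index 1
i=0: a=11 ⇒ p=11, q=1
i=1: a=11 ⇒ p=122, q=11
→ (122, 11).  Check: 122²=14884, 123·11²=14883, difference 1.

122 11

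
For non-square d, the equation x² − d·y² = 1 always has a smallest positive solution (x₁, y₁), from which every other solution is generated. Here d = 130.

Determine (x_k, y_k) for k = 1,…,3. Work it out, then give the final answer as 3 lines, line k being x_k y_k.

[11; 2,2,22] for √130; ℓ=3 ⇒ convergent index 5
k=0  a_k=11  p_k/q_k = 11/1
…
k=2  a_k=2  p_k/q_k = 57/5
…
k=4  a_k=2  p_k/q_k = 2611/229
k=5  a_k=2  p_k/q_k = 6499/570
(x₁, y₁) = (6499, 570);  6499² − 130·570² = 1 ✓
(x_2, y_2) = (6499·6499 + 130·570·570, 6499·570 + 570·6499) = (84474001, 7408860)
(x_3, y_3) = (6499·84474001 + 130·570·7408860, 6499·7408860 + 570·84474001) = (1097993058499, 96300361710)

6499 570
84474001 7408860
1097993058499 96300361710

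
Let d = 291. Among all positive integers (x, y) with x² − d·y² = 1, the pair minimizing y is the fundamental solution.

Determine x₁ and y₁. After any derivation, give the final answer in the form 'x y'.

√291 → a₀=17, period (17,34); ℓ=2 even so k=1
i=0: a=17 ⇒ p=17, q=1
i=1: a=17 ⇒ p=290, q=17
→ (290, 17).  Check: 290²=84100, 291·17²=84099, difference 1.

290 17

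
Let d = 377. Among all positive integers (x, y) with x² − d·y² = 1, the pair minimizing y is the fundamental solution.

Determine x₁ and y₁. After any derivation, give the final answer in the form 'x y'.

233 12

√377 = [19; 2,2,2,38, …], period ℓ=4 (even) → k=3
step 0: (19, 1)  from 19·(1,0) + (0,1)
step 1: (39, 2)  from 2·(19,1) + (1,0)
step 2: (97, 5)  from 2·(39,2) + (19,1)
step 3: (233, 12)  from 2·(97,5) + (39,2)
fundamental: x₁=233, y₁=12  (since 54289 − 377·144 = 1)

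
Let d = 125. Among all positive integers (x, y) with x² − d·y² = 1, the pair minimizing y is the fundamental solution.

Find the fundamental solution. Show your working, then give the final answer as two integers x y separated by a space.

930249 83204

[11; 5,1,1,5,22] for √125; ℓ=5 ⇒ convergent index 9
a_0=11:  p_0=11·1+0=11,  q_0=11·0+1=1
a_1=5:  p_1=5·11+1=56,  q_1=5·1+0=5
a_2=1:  p_2=1·56+11=67,  q_2=1·5+1=6
a_3=1:  p_3=1·67+56=123,  q_3=1·6+5=11
…
a_5=22:  p_5=22·682+123=15127,  q_5=22·61+11=1353
…
a_7=1:  p_7=1·76317+15127=91444,  q_7=1·6826+1353=8179
a_8=1:  p_8=1·91444+76317=167761,  q_8=1·8179+6826=15005
a_9=5:  p_9=5·167761+91444=930249,  q_9=5·15005+8179=83204
(x₁, y₁) = (930249, 83204);  930249² − 125·83204² = 1 ✓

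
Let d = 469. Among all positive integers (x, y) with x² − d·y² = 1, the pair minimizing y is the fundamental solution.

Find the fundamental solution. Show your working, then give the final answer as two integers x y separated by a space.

137215 6336

√469 = [21; 1,1,1,10,6,10,1,1,1,42, …], period ℓ=10 (even) → k=9
step 0: (21, 1)  from 21·(1,0) + (0,1)
…
step 2: (43, 2)  from 1·(22,1) + (21,1)
…
step 4: (693, 32)  from 10·(65,3) + (43,2)
step 5: (4223, 195)  from 6·(693,32) + (65,3)
…
step 7: (47146, 2177)  from 1·(42923,1982) + (4223,195)
step 8: (90069, 4159)  from 1·(47146,2177) + (42923,1982)
step 9: (137215, 6336)  from 1·(90069,4159) + (47146,2177)
(x₁, y₁) = (137215, 6336);  137215² − 469·6336² = 1 ✓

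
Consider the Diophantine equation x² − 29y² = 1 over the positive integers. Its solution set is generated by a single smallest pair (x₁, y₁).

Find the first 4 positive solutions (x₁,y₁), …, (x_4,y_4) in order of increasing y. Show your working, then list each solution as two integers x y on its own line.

d=29: √d = [5; 2,1,1,2,10] (ℓ=5, odd), read p_9/q_9
k=0  a_k=5  p_k/q_k = 5/1
k=1  a_k=2  p_k/q_k = 11/2
…
k=3  a_k=1  p_k/q_k = 27/5
k=4  a_k=2  p_k/q_k = 70/13
…
k=7  a_k=1  p_k/q_k = 2251/418
k=8  a_k=1  p_k/q_k = 3775/701
k=9  a_k=2  p_k/q_k = 9801/1820
(x₁, y₁) = (9801, 1820);  9801² − 29·1820² = 1 ✓
n=2: (9801,1820)∘(9801,1820) = (9801·9801+29·1820·1820, 9801·1820+1820·9801) = (192119201,35675640)
n=3: (192119201,35675640)∘(9801,1820) = (9801·192119201+29·1820·35675640, 9801·35675640+1820·192119201) = (3765920568201,699313893460)
n=4: (3765920568201,699313893460)∘(9801,1820) = (9801·3765920568201+29·1820·699313893460, 9801·699313893460+1820·3765920568201) = (73819574785756801,13707950903927280)

9801 1820
192119201 35675640
3765920568201 699313893460
73819574785756801 13707950903927280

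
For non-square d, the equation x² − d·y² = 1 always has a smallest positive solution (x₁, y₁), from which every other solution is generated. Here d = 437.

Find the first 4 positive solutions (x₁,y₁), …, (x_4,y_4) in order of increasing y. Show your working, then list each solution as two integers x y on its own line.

√437 = [20; 1,9,2,9,1,40, …], period ℓ=6 (even) → k=5
a_0=20:  p_0=20·1+0=20,  q_0=20·0+1=1
…
a_2=9:  p_2=9·21+20=209,  q_2=9·1+1=10
a_3=2:  p_3=2·209+21=439,  q_3=2·10+1=21
a_4=9:  p_4=9·439+209=4160,  q_4=9·21+10=199
a_5=1:  p_5=1·4160+439=4599,  q_5=1·199+21=220
(x₁, y₁) = (4599, 220);  4599² − 437·220² = 1 ✓
(4599+220√437)^2 = 42301601 + 2023560√437
(4599+220√437)^3 = 389090121399 + 18612704660√437
(4599+220√437)^4 = 3578850894326401 + 171199655439120√437

4599 220
42301601 2023560
389090121399 18612704660
3578850894326401 171199655439120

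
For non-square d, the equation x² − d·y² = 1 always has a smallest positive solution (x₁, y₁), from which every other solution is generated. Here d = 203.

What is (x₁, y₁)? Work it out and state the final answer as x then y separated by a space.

57 4

d=203: √d = [14; 4,28] (ℓ=2, even), read p_1/q_1
step 0: (14, 1)  from 14·(1,0) + (0,1)
step 1: (57, 4)  from 4·(14,1) + (1,0)
→ (57, 4).  Check: 57²=3249, 203·4²=3248, difference 1.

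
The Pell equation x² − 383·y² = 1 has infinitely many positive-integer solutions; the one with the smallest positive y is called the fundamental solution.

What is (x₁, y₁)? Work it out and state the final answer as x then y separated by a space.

18768 959

√383 = [19; 1,1,3,19,3,1,1,38, …], period ℓ=8 (even) → k=7
a_0=19:  p_0=19·1+0=19,  q_0=19·0+1=1
a_1=1:  p_1=1·19+1=20,  q_1=1·1+0=1
…
a_3=3:  p_3=3·39+20=137,  q_3=3·2+1=7
a_4=19:  p_4=19·137+39=2642,  q_4=19·7+2=135
a_5=3:  p_5=3·2642+137=8063,  q_5=3·135+7=412
a_6=1:  p_6=1·8063+2642=10705,  q_6=1·412+135=547
a_7=1:  p_7=1·10705+8063=18768,  q_7=1·547+412=959
(x₁, y₁) = (18768, 959);  18768² − 383·959² = 1 ✓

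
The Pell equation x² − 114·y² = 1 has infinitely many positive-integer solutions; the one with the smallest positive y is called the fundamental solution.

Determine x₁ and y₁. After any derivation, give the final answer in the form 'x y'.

d=114: √d = [10; 1,2,10,2,1,20] (ℓ=6, even), read p_5/q_5
a_0=10:  p_0=10·1+0=10,  q_0=10·0+1=1
…
a_3=10:  p_3=10·32+11=331,  q_3=10·3+1=31
a_4=2:  p_4=2·331+32=694,  q_4=2·31+3=65
a_5=1:  p_5=1·694+331=1025,  q_5=1·65+31=96
(x₁, y₁) = (1025, 96);  1025² − 114·96² = 1 ✓

1025 96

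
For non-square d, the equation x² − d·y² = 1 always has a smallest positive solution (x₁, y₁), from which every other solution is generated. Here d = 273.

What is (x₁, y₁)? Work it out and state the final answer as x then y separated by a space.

727 44

√273 = [16; 1,1,10,1,1,32, …], period ℓ=6 (even) → k=5
step 0: (16, 1)  from 16·(1,0) + (0,1)
…
step 4: (380, 23)  from 1·(347,21) + (33,2)
step 5: (727, 44)  from 1·(380,23) + (347,21)
(x₁, y₁) = (727, 44);  727² − 273·44² = 1 ✓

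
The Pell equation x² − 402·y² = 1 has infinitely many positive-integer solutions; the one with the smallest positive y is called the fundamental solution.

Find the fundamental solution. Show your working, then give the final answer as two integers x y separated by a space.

401 20

√402 → a₀=20, period (20,40); ℓ=2 even so k=1
k=0  a_k=20  p_k/q_k = 20/1
k=1  a_k=20  p_k/q_k = 401/20
→ (401, 20).  Check: 401²=160801, 402·20²=160800, difference 1.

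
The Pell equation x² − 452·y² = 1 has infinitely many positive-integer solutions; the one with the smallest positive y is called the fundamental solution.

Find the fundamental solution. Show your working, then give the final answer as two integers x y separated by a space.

d=452: √d = [21; 3,1,5,3,10,3,5,1,3,42] (ℓ=10, even), read p_9/q_9
k=0  a_k=21  p_k/q_k = 21/1
k=1  a_k=3  p_k/q_k = 64/3
k=2  a_k=1  p_k/q_k = 85/4
…
k=4  a_k=3  p_k/q_k = 1552/73
k=5  a_k=10  p_k/q_k = 16009/753
k=6  a_k=3  p_k/q_k = 49579/2332
…
k=8  a_k=1  p_k/q_k = 313483/14745
k=9  a_k=3  p_k/q_k = 1204353/56648
(x₁, y₁) = (1204353, 56648);  1204353² − 452·56648² = 1 ✓

1204353 56648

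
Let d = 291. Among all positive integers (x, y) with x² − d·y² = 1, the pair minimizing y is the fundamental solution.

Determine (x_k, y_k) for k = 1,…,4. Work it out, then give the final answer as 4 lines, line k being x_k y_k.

290 17
168199 9860
97555130 5718783
56581807201 3316884280

√291 = [17; 17,34, …], period ℓ=2 (even) → k=1
i=0: a=17 ⇒ p=17, q=1
i=1: a=17 ⇒ p=290, q=17
(x₁, y₁) = (290, 17);  290² − 291·17² = 1 ✓
n=2: (290,17)∘(290,17) = (290·290+291·17·17, 290·17+17·290) = (168199,9860)
n=3: (168199,9860)∘(290,17) = (290·168199+291·17·9860, 290·9860+17·168199) = (97555130,5718783)
n=4: (97555130,5718783)∘(290,17) = (290·97555130+291·17·5718783, 290·5718783+17·97555130) = (56581807201,3316884280)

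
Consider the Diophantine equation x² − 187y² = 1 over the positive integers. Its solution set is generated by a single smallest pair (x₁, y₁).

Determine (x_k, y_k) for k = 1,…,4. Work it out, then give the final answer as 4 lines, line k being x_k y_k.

√187 = [13; 1,2,13,2,1,26, …], period ℓ=6 (even) → k=5
a_0=13:  p_0=13·1+0=13,  q_0=13·0+1=1
…
a_2=2:  p_2=2·14+13=41,  q_2=2·1+1=3
…
a_4=2:  p_4=2·547+41=1135,  q_4=2·40+3=83
a_5=1:  p_5=1·1135+547=1682,  q_5=1·83+40=123
(x₁, y₁) = (1682, 123);  1682² − 187·123² = 1 ✓
n=2: (1682,123)∘(1682,123) = (1682·1682+187·123·123, 1682·123+123·1682) = (5658247,413772)
n=3: (5658247,413772)∘(1682,123) = (1682·5658247+187·123·413772, 1682·413772+123·5658247) = (19034341226,1391928885)
n=4: (19034341226,1391928885)∘(1682,123) = (1682·19034341226+187·123·1391928885, 1682·1391928885+123·19034341226) = (64031518226017,4682448355368)

1682 123
5658247 413772
19034341226 1391928885
64031518226017 4682448355368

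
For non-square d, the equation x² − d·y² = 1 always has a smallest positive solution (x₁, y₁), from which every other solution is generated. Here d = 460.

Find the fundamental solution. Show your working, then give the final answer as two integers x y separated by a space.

2535751 118230

d=460: √d = [21; 2,4,3,1,2,10,2,1,3,4,2,42] (ℓ=12, even), read p_11/q_11
step 0: (21, 1)  from 21·(1,0) + (0,1)
…
step 2: (193, 9)  from 4·(43,2) + (21,1)
step 3: (622, 29)  from 3·(193,9) + (43,2)
step 4: (815, 38)  from 1·(622,29) + (193,9)
step 5: (2252, 105)  from 2·(815,38) + (622,29)
…
step 7: (48922, 2281)  from 2·(23335,1088) + (2252,105)
…
step 10: (1135029, 52921)  from 4·(265693,12388) + (72257,3369)
step 11: (2535751, 118230)  from 2·(1135029,52921) + (265693,12388)
(x₁, y₁) = (2535751, 118230);  2535751² − 460·118230² = 1 ✓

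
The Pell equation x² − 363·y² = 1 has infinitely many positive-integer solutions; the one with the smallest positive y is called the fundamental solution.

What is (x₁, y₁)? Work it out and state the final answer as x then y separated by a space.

[19; 19,38] for √363; ℓ=2 ⇒ convergent index 1
k=0  a_k=19  p_k/q_k = 19/1
k=1  a_k=19  p_k/q_k = 362/19
→ (362, 19).  Check: 362²=131044, 363·19²=131043, difference 1.

362 19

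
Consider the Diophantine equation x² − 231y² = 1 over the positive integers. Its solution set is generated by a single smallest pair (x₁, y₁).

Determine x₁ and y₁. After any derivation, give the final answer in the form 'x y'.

√231 = [15; 5,30, …], period ℓ=2 (even) → k=1
a_0=15:  p_0=15·1+0=15,  q_0=15·0+1=1
a_1=5:  p_1=5·15+1=76,  q_1=5·1+0=5
→ (76, 5).  Check: 76²=5776, 231·5²=5775, difference 1.

76 5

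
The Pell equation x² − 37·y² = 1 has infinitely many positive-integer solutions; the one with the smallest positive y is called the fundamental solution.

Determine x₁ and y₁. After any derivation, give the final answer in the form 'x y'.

√37 = [6; 12, …], period ℓ=1 (odd) → k=1
i=0: a=6 ⇒ p=6, q=1
i=1: a=12 ⇒ p=73, q=12
(x₁, y₁) = (73, 12);  73² − 37·12² = 1 ✓

73 12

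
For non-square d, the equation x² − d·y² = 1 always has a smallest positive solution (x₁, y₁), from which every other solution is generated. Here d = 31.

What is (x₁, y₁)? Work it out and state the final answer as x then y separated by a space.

1520 273

d=31: √d = [5; 1,1,3,5,3,1,1,10] (ℓ=8, even), read p_7/q_7
k=0  a_k=5  p_k/q_k = 5/1
k=1  a_k=1  p_k/q_k = 6/1
k=2  a_k=1  p_k/q_k = 11/2
…
k=6  a_k=1  p_k/q_k = 863/155
k=7  a_k=1  p_k/q_k = 1520/273
(x₁, y₁) = (1520, 273);  1520² − 31·273² = 1 ✓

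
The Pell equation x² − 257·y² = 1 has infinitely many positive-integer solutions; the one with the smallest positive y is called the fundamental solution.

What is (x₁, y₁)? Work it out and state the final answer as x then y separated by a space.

513 32

√257 → a₀=16, period (32); ℓ=1 odd so k=1
k=0  a_k=16  p_k/q_k = 16/1
k=1  a_k=32  p_k/q_k = 513/32
fundamental: x₁=513, y₁=32  (since 263169 − 257·1024 = 1)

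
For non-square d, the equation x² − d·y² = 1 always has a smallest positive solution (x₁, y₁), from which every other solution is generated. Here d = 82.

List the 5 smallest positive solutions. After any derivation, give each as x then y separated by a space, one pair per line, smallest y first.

d=82: √d = [9; 18] (ℓ=1, odd), read p_1/q_1
a_0=9:  p_0=9·1+0=9,  q_0=9·0+1=1
a_1=18:  p_1=18·9+1=163,  q_1=18·1+0=18
fundamental: x₁=163, y₁=18  (since 26569 − 82·324 = 1)
n=2: (163,18)∘(163,18) = (163·163+82·18·18, 163·18+18·163) = (53137,5868)
n=3: (53137,5868)∘(163,18) = (163·53137+82·18·5868, 163·5868+18·53137) = (17322499,1912950)
n=4: (17322499,1912950)∘(163,18) = (163·17322499+82·18·1912950, 163·1912950+18·17322499) = (5647081537,623615832)
n=5: (5647081537,623615832)∘(163,18) = (163·5647081537+82·18·623615832, 163·623615832+18·5647081537) = (1840931258563,203296848282)

163 18
53137 5868
17322499 1912950
5647081537 623615832
1840931258563 203296848282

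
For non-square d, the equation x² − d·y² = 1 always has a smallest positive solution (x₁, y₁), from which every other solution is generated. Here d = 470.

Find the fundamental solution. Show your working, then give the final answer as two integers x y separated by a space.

1691 78

√470 = [21; 1,2,8,2,1,42, …], period ℓ=6 (even) → k=5
k=0  a_k=21  p_k/q_k = 21/1
k=1  a_k=1  p_k/q_k = 22/1
…
k=3  a_k=8  p_k/q_k = 542/25
k=4  a_k=2  p_k/q_k = 1149/53
k=5  a_k=1  p_k/q_k = 1691/78
fundamental: x₁=1691, y₁=78  (since 2859481 − 470·6084 = 1)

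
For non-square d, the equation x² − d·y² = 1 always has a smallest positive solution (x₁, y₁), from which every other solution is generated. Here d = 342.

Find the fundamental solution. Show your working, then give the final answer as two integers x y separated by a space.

37 2

√342 → a₀=18, period (2,36); ℓ=2 even so k=1
step 0: (18, 1)  from 18·(1,0) + (0,1)
step 1: (37, 2)  from 2·(18,1) + (1,0)
(x₁, y₁) = (37, 2);  37² − 342·2² = 1 ✓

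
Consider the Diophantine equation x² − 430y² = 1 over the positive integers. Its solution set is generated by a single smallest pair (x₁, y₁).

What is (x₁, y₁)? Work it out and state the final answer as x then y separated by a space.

2862251 138030

√430 → a₀=20, period (1,2,1,3,1,…,2,1,40); ℓ=14 even so k=13
k=0  a_k=20  p_k/q_k = 20/1
k=1  a_k=1  p_k/q_k = 21/1
…
k=4  a_k=3  p_k/q_k = 311/15
k=5  a_k=1  p_k/q_k = 394/19
k=6  a_k=6  p_k/q_k = 2675/129
…
k=8  a_k=6  p_k/q_k = 133439/6435
k=9  a_k=1  p_k/q_k = 155233/7486
k=10  a_k=3  p_k/q_k = 599138/28893
…
k=12  a_k=2  p_k/q_k = 2107880/101651
k=13  a_k=1  p_k/q_k = 2862251/138030
(x₁, y₁) = (2862251, 138030);  2862251² − 430·138030² = 1 ✓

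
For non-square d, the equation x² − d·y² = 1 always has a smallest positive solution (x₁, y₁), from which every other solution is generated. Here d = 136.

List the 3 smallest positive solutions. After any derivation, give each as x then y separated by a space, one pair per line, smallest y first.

35 3
2449 210
171395 14697

[11; 1,1,1,22] for √136; ℓ=4 ⇒ convergent index 3
a_0=11:  p_0=11·1+0=11,  q_0=11·0+1=1
a_1=1:  p_1=1·11+1=12,  q_1=1·1+0=1
a_2=1:  p_2=1·12+11=23,  q_2=1·1+1=2
a_3=1:  p_3=1·23+12=35,  q_3=1·2+1=3
fundamental: x₁=35, y₁=3  (since 1225 − 136·9 = 1)
(x_2, y_2) = (35·35 + 136·3·3, 35·3 + 3·35) = (2449, 210)
(x_3, y_3) = (35·2449 + 136·3·210, 35·210 + 3·2449) = (171395, 14697)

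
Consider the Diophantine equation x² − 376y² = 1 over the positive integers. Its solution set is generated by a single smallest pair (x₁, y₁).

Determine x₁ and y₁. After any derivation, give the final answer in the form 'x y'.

√376 = [19; 2,1,1,3,1,…,1,2,38, …], period ℓ=16 (even) → k=15
k=0  a_k=19  p_k/q_k = 19/1
k=1  a_k=2  p_k/q_k = 39/2
…
k=3  a_k=1  p_k/q_k = 97/5
k=4  a_k=3  p_k/q_k = 349/18
k=5  a_k=1  p_k/q_k = 446/23
k=6  a_k=2  p_k/q_k = 1241/64
k=7  a_k=2  p_k/q_k = 2928/151
k=8  a_k=4  p_k/q_k = 12953/668
k=9  a_k=2  p_k/q_k = 28834/1487
…
k=11  a_k=1  p_k/q_k = 99455/5129
k=12  a_k=3  p_k/q_k = 368986/19029
k=13  a_k=1  p_k/q_k = 468441/24158
k=14  a_k=1  p_k/q_k = 837427/43187
k=15  a_k=2  p_k/q_k = 2143295/110532
(x₁, y₁) = (2143295, 110532);  2143295² − 376·110532² = 1 ✓

2143295 110532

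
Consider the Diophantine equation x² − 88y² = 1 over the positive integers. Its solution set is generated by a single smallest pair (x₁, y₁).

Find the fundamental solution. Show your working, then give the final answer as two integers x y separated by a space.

√88 = [9; 2,1,1,1,2,18, …], period ℓ=6 (even) → k=5
k=0  a_k=9  p_k/q_k = 9/1
k=1  a_k=2  p_k/q_k = 19/2
k=2  a_k=1  p_k/q_k = 28/3
k=3  a_k=1  p_k/q_k = 47/5
k=4  a_k=1  p_k/q_k = 75/8
k=5  a_k=2  p_k/q_k = 197/21
fundamental: x₁=197, y₁=21  (since 38809 − 88·441 = 1)

197 21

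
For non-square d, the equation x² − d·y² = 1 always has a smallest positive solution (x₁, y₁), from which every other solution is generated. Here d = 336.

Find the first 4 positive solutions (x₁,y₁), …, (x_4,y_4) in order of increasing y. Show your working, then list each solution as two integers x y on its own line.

55 3
6049 330
665335 36297
73180801 3992340

[18; 3,36] for √336; ℓ=2 ⇒ convergent index 1
a_0=18:  p_0=18·1+0=18,  q_0=18·0+1=1
a_1=3:  p_1=3·18+1=55,  q_1=3·1+0=3
→ (55, 3).  Check: 55²=3025, 336·3²=3024, difference 1.
(55+3√336)^2 = 6049 + 330√336
(55+3√336)^3 = 665335 + 36297√336
(55+3√336)^4 = 73180801 + 3992340√336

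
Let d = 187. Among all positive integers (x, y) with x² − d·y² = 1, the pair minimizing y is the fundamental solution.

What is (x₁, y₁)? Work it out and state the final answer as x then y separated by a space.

1682 123

√187 = [13; 1,2,13,2,1,26, …], period ℓ=6 (even) → k=5
step 0: (13, 1)  from 13·(1,0) + (0,1)
…
step 2: (41, 3)  from 2·(14,1) + (13,1)
…
step 4: (1135, 83)  from 2·(547,40) + (41,3)
step 5: (1682, 123)  from 1·(1135,83) + (547,40)
(x₁, y₁) = (1682, 123);  1682² − 187·123² = 1 ✓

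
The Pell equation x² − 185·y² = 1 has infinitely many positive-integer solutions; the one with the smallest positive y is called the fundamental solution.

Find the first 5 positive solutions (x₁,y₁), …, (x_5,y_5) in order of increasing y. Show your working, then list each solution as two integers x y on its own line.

9249 680
171088001 12578640
3164785833249 232679682040
58542208172352001 4304108745797280
1082913763607381481249 79617403347078403400

d=185: √d = [13; 1,1,1,1,26] (ℓ=5, odd), read p_9/q_9
k=0  a_k=13  p_k/q_k = 13/1
k=1  a_k=1  p_k/q_k = 14/1
…
k=3  a_k=1  p_k/q_k = 41/3
k=4  a_k=1  p_k/q_k = 68/5
…
k=6  a_k=1  p_k/q_k = 1877/138
k=7  a_k=1  p_k/q_k = 3686/271
k=8  a_k=1  p_k/q_k = 5563/409
k=9  a_k=1  p_k/q_k = 9249/680
→ (9249, 680).  Check: 9249²=85544001, 185·680²=85544000, difference 1.
k=2:  x_2 = 9249·9249+185·680·680 = 171088001,  y_2 = 9249·680+680·9249 = 12578640
k=3:  x_3 = 9249·171088001+185·680·12578640 = 3164785833249,  y_3 = 9249·12578640+680·171088001 = 232679682040
k=4:  x_4 = 9249·3164785833249+185·680·232679682040 = 58542208172352001,  y_4 = 9249·232679682040+680·3164785833249 = 4304108745797280
k=5:  x_5 = 9249·58542208172352001+185·680·4304108745797280 = 1082913763607381481249,  y_5 = 9249·4304108745797280+680·58542208172352001 = 79617403347078403400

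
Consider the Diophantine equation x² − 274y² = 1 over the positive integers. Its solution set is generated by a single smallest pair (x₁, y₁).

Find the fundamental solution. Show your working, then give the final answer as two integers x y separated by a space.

3959299 239190

d=274: √d = [16; 1,1,4,4,1,1,32] (ℓ=7, odd), read p_13/q_13
i=0: a=16 ⇒ p=16, q=1
…
i=4: a=4 ⇒ p=629, q=38
i=5: a=1 ⇒ p=778, q=47
…
i=7: a=32 ⇒ p=45802, q=2767
i=8: a=1 ⇒ p=47209, q=2852
i=9: a=1 ⇒ p=93011, q=5619
…
i=12: a=1 ⇒ p=2189276, q=132259
i=13: a=1 ⇒ p=3959299, q=239190
(x₁, y₁) = (3959299, 239190);  3959299² − 274·239190² = 1 ✓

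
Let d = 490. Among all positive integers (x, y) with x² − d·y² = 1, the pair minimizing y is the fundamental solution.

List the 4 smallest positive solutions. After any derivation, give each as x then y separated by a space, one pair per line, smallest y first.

1039681 46968
2161873163521 97663474416
4495316905044313921 203077717488555624
9347391150304592810234881 422272088792340335957472

√490 → a₀=22, period (7,2,1,4,4,4,1,2,7,44); ℓ=10 even so k=9
k=0  a_k=22  p_k/q_k = 22/1
…
k=2  a_k=2  p_k/q_k = 332/15
k=3  a_k=1  p_k/q_k = 487/22
…
k=7  a_k=1  p_k/q_k = 50315/2273
k=8  a_k=2  p_k/q_k = 141338/6385
k=9  a_k=7  p_k/q_k = 1039681/46968
fundamental: x₁=1039681, y₁=46968  (since 1080936581761 − 490·2205993024 = 1)
(1039681+46968√490)^2 = 2161873163521 + 97663474416√490
(1039681+46968√490)^3 = 4495316905044313921 + 203077717488555624√490
(1039681+46968√490)^4 = 9347391150304592810234881 + 422272088792340335957472√490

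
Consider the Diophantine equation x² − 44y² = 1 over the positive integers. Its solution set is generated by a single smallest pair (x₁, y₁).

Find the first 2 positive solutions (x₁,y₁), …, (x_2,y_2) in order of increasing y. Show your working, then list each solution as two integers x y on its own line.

199 30
79201 11940

d=44: √d = [6; 1,1,1,2,1,1,1,12] (ℓ=8, even), read p_7/q_7
step 0: (6, 1)  from 6·(1,0) + (0,1)
…
step 5: (73, 11)  from 1·(53,8) + (20,3)
step 6: (126, 19)  from 1·(73,11) + (53,8)
step 7: (199, 30)  from 1·(126,19) + (73,11)
fundamental: x₁=199, y₁=30  (since 39601 − 44·900 = 1)
k=2:  x_2 = 199·199+44·30·30 = 79201,  y_2 = 199·30+30·199 = 11940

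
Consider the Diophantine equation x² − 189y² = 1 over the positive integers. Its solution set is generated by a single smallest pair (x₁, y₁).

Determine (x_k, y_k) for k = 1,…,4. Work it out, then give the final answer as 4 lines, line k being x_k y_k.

55 4
6049 440
665335 48396
73180801 5323120

√189 → a₀=13, period (1,2,1,26); ℓ=4 even so k=3
i=0: a=13 ⇒ p=13, q=1
i=1: a=1 ⇒ p=14, q=1
i=2: a=2 ⇒ p=41, q=3
i=3: a=1 ⇒ p=55, q=4
→ (55, 4).  Check: 55²=3025, 189·4²=3024, difference 1.
k=2:  x_2 = 55·55+189·4·4 = 6049,  y_2 = 55·4+4·55 = 440
k=3:  x_3 = 55·6049+189·4·440 = 665335,  y_3 = 55·440+4·6049 = 48396
k=4:  x_4 = 55·665335+189·4·48396 = 73180801,  y_4 = 55·48396+4·665335 = 5323120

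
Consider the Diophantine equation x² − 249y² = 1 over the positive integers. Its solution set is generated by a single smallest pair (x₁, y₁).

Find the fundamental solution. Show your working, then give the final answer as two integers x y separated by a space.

d=249: √d = [15; 1,3,1,1,5,…,3,1,30] (ℓ=16, even), read p_15/q_15
a_0=15:  p_0=15·1+0=15,  q_0=15·0+1=1
…
a_3=1:  p_3=1·63+16=79,  q_3=1·4+1=5
…
a_13=1:  p_13=1·1017351+866765=1884116,  q_13=1·64472+54929=119401
a_14=3:  p_14=3·1884116+1017351=6669699,  q_14=3·119401+64472=422675
a_15=1:  p_15=1·6669699+1884116=8553815,  q_15=1·422675+119401=542076
→ (8553815, 542076).  Check: 8553815²=73167751054225, 249·542076²=73167751054224, difference 1.

8553815 542076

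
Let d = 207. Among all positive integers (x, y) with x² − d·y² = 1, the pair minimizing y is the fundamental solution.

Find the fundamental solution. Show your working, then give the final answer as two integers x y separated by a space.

1151 80

[14; 2,1,1,2,1,1,2,28] for √207; ℓ=8 ⇒ convergent index 7
k=0  a_k=14  p_k/q_k = 14/1
k=1  a_k=2  p_k/q_k = 29/2
k=2  a_k=1  p_k/q_k = 43/3
k=3  a_k=1  p_k/q_k = 72/5
k=4  a_k=2  p_k/q_k = 187/13
…
k=6  a_k=1  p_k/q_k = 446/31
k=7  a_k=2  p_k/q_k = 1151/80
fundamental: x₁=1151, y₁=80  (since 1324801 − 207·6400 = 1)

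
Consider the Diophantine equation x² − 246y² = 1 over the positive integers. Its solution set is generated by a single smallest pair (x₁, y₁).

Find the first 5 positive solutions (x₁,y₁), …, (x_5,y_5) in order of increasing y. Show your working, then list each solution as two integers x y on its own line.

√246 = [15; 1,2,5,1,14,1,5,2,1,30, …], period ℓ=10 (even) → k=9
i=0: a=15 ⇒ p=15, q=1
…
i=3: a=5 ⇒ p=251, q=16
i=4: a=1 ⇒ p=298, q=19
i=5: a=14 ⇒ p=4423, q=282
…
i=7: a=5 ⇒ p=28028, q=1787
i=8: a=2 ⇒ p=60777, q=3875
i=9: a=1 ⇒ p=88805, q=5662
fundamental: x₁=88805, y₁=5662  (since 7886328025 − 246·32058244 = 1)
k=2:  x_2 = 88805·88805+246·5662·5662 = 15772656049,  y_2 = 88805·5662+5662·88805 = 1005627820
k=3:  x_3 = 88805·15772656049+246·5662·1005627820 = 2801381440774085,  y_3 = 88805·1005627820+5662·15772656049 = 178609557104538
k=4:  x_4 = 88805·2801381440774085+246·5662·178609557104538 = 497553357680112580801,  y_4 = 88805·178609557104538+5662·2801381440774085 = 31722843436331366360
k=5:  x_5 = 88805·497553357680112580801+246·5662·31722843436331366360 = 88370451854763414035291525,  y_5 = 88805·31722843436331366360+5662·497553357680112580801 = 5634294222548204422095062

88805 5662
15772656049 1005627820
2801381440774085 178609557104538
497553357680112580801 31722843436331366360
88370451854763414035291525 5634294222548204422095062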